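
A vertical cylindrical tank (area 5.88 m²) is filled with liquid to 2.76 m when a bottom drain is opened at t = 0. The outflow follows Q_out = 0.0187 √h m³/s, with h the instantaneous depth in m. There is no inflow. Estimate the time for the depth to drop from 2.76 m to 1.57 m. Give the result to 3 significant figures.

Volume balance on the tank: A dh/dt = −0.0187 √h.
∫ h^(−1/2) dh = −(0.0187/A) ∫ dt, giving 2√h = 2√h₀ − (0.0187/A) t.
t = 2A(√h₀ − √h)/0.0187 = 2·5.88·(√2.76 − √1.57)/0.0187
  = 11.760 × (1.6613 − 1.2530) / 0.0187 = 256.79 s.

257 s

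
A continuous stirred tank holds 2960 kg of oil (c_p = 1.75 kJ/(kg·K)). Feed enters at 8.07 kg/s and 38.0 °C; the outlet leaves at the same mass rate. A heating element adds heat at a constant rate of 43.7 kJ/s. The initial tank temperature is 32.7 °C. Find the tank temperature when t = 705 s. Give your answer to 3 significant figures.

39.9 °C

Heat balance on the well-mixed liquid: M c_p dT/dt = ṁ c_p (T_in − T) + 43.7.
τ = M/ṁ = 366.79 s; T_ss = T_in + Q̇/(ṁ c_p) = 38.0 + 43.7/(8.07·1.75) = 41.094 °C.
Solution: T(t) = T_ss + (T₀ − T_ss) e^(−t/τ).
T(705) = 41.094 + (-8.3944)·e^(−705/366.79) = 41.094 + (-8.3944)·0.14630 = 39.866 °C.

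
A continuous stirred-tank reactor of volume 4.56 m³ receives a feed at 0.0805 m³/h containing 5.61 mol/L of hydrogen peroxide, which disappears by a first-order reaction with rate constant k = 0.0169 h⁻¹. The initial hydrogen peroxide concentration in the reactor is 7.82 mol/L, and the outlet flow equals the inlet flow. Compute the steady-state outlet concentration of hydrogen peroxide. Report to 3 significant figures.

V dC/dt = Q(C_in − C) − k V C.
Steady state (dC/dt = 0): C_ss = Q C_in/(Q + kV) = C_in/(1 + kV/Q).
C_ss = 0.0805·5.61/(0.0805 + 0.0169·4.56) = 0.45161/0.15756 = 2.8662 mol/L.

2.87 mol/L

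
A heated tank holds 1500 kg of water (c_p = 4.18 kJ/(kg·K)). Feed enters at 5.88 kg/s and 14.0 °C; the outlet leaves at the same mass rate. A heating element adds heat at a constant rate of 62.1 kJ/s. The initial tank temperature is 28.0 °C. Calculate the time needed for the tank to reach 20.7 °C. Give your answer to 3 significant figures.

258 s

M c_p dT/dt = ṁ c_p (T_in − T) + Q̇.
τ = M/ṁ = 255.10 s; T_ss = T_in + Q̇/(ṁ c_p) = 16.527 °C.
T(t) = T_ss + (T₀ − T_ss) e^(−t/τ). Set T = 20.7:
e^(−t/τ) = (20.7 − 16.527)/(28.0 − 16.527) = 0.36375
t = −255.10 · ln(0.36375) = 257.99 s.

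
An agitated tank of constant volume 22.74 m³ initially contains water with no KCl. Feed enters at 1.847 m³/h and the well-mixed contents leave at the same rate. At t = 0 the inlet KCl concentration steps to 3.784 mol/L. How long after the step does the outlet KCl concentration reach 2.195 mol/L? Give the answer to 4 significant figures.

Species balance: V dC/dt = Q(C_in − C) ⇒ τ = V/Q = 12.3119 h.
C(t) = C_in + (C₀ − C_in) e^(−t/τ). Set C = 2.195 and solve for t:
e^(−t/τ) = (C − C_in)/(C₀ − C_in) = (2.195 − 3.784)/(0 − 3.784) = 0.419926
t = −τ ln(…) = 12.3119 × 0.867677 = 10.6827 h.

10.68 h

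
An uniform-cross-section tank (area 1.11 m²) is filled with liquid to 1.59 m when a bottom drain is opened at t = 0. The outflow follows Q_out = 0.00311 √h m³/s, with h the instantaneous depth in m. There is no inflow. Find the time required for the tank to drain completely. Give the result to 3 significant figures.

A dh/dt = −Q_out = −0.00311 √h.
This is separable: 2 d(√h)/dt = −0.00311/A, so √h = √h₀ − (0.00311/(2A)) t.
Tank is empty when √h = 0: t_empty = 2A√h₀/0.00311.
t_empty = 2·1.11·√1.59/0.00311 = 2.2200·1.2610/0.00311 = 900.10 s.

900 s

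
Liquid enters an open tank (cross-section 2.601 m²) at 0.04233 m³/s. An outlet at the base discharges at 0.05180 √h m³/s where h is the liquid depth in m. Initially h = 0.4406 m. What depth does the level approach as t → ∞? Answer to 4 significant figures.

Level balance: A dh/dt = 0.04233 − 0.05180 √h. Setting dh/dt = 0:
Q_in = 0.05180 √h_ss ⇒ √h_ss = 0.04233/0.05180 = 0.817181.
h_ss = 0.817181² = 0.667786 m. (Since h₀ = 0.4406 m < h_ss, the level will rise toward this value.)

0.6678 m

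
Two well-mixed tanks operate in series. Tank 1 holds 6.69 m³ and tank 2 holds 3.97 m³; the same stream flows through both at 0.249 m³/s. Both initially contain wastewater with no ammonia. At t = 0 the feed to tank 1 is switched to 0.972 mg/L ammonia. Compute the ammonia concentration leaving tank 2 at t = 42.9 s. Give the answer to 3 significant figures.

Species balance on tank i: dCᵢ/dt = (Cᵢ₋₁ − Cᵢ)/τᵢ with τᵢ = Vᵢ/Q.
τ₁ = 6.69/0.249 = 26.867 s; τ₂ = 3.97/0.249 = 15.944 s.
Tank 1: C₁ = C_in(1 − e^(−t/τ₁)). Tank 2 (τ₁ ≠ τ₂): C₂ = C_in[1 − (τ₁ e^(−t/τ₁) − τ₂ e^(−t/τ₂))/(τ₁ − τ₂)].
At t = 42.9: e^(−t/τ₁) = 0.20256, e^(−t/τ₂) = 0.067833.
C₂ = 0.972·[1 − (26.867·0.20256 − 15.944·0.067833)/(10.924)] = 0.972·0.60080 = 0.58398 mg/L.

0.584 mg/L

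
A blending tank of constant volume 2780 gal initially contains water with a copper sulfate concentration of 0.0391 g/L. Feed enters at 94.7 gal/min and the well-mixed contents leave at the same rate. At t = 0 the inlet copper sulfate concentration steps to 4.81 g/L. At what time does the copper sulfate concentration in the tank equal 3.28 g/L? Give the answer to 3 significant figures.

33.4 min

Species balance: V dC/dt = Q(C_in − C) ⇒ τ = V/Q = 29.356 min.
C(t) = C_in + (C₀ − C_in) e^(−t/τ). Set C = 3.28 and solve for t:
e^(−t/τ) = (C − C_in)/(C₀ − C_in) = (3.28 − 4.81)/(0.0391 − 4.81) = 0.32069
t = −τ ln(…) = 29.356 × 1.1373 = 33.385 min.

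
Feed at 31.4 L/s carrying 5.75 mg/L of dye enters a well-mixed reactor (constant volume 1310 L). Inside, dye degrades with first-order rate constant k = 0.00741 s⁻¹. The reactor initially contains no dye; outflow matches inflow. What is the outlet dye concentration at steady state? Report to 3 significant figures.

4.39 mg/L

V dC/dt = Q(C_in − C) − k V C.
At steady state: 0 = Q C_in − (Q + kV) C_ss, so C_ss = Q C_in/(Q + kV).
C_ss = 31.4·5.75/(31.4 + 0.00741·1310) = 180.55/41.107 = 4.3922 mg/L.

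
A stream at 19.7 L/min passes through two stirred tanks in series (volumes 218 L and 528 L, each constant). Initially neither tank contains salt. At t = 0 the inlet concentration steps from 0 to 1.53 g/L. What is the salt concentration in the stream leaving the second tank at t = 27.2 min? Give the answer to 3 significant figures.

Time constants: τᵢ = Vᵢ/Q for each well-mixed tank.
τ₁ = 218/19.7 = 11.066 min; τ₂ = 528/19.7 = 26.802 min.
Tank 1: C₁ = C_in(1 − e^(−t/τ₁)). Tank 2 (τ₁ ≠ τ₂): C₂ = C_in[1 − (τ₁ e^(−t/τ₁) − τ₂ e^(−t/τ₂))/(τ₁ − τ₂)].
At t = 27.2: e^(−t/τ₁) = 0.085608, e^(−t/τ₂) = 0.36246.
C₂ = 1.53·[1 − (11.066·0.085608 − 26.802·0.36246)/(-15.736)] = 1.53·0.44285 = 0.67757 g/L.

0.678 g/L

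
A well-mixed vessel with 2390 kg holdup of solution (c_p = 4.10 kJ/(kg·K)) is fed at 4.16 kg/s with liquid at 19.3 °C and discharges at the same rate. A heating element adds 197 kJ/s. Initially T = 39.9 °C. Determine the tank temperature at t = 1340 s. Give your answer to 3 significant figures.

31.7 °C

M c_p dT/dt = ṁ c_p (T_in − T) + Q̇.
τ = M/ṁ = 574.52 s; T_ss = T_in + Q̇/(ṁ c_p) = 19.3 + 197/(4.16·4.10) = 30.850 °C.
This is linear first-order; T(t) = T_ss + (T₀ − T_ss) e^(−t/τ).
T(1340) = 30.850 + (9.0498)·e^(−1340/574.52) = 30.850 + (9.0498)·0.097064 = 31.729 °C.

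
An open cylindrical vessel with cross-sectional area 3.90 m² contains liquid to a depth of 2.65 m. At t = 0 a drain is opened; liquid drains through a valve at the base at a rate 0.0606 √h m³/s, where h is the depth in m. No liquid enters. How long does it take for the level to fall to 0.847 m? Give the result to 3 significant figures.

91.1 s

Unsteady balance on liquid volume: A dh/dt = −0.0606 √h.
∫ h^(−1/2) dh = −(0.0606/A) ∫ dt, giving 2√h = 2√h₀ − (0.0606/A) t.
t = 2A(√h₀ − √h)/0.0606 = 2·3.90·(√2.65 − √0.847)/0.0606
  = 7.8000 × (1.6279 − 0.92033) / 0.0606 = 91.072 s.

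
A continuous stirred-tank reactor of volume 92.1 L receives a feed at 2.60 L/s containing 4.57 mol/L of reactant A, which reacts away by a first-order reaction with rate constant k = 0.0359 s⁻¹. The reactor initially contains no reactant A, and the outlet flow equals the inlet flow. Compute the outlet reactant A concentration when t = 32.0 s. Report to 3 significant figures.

1.75 mol/L

V dC/dt = Q(C_in − C) − k V C.
dC/dt = (Q/V) C_in − (Q/V + k) C; effective rate a = Q/V + k = 0.028230 + 0.0359 = 0.064130 s⁻¹.
C_ss = Q C_in/(Q + kV) = 2.0117 mol/L; C(t) = C_ss + (C₀ − C_ss) e^(−a t).
C(32.0) = 2.0117 + (-2.0117)·e^(−0.064130·32.0) = 2.0117 + (-2.0117)·0.12846 = 1.7533 mol/L.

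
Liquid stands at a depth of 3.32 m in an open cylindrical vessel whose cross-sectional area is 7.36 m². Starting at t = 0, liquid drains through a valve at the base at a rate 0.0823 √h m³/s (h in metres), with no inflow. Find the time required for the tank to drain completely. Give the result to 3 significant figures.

With no inflow, A dh/dt = −0.0823 √h.
∫ h^(−1/2) dh = −(0.0823/A) ∫ dt, giving 2√h = 2√h₀ − (0.0823/A) t.
Set h = 0: 2√h₀ = (0.0823/A) t_empty ⇒ t_empty = 2A√h₀/0.0823.
t_empty = 2·7.36·√3.32/0.0823 = 14.720·1.8221/0.0823 = 325.89 s.

326 s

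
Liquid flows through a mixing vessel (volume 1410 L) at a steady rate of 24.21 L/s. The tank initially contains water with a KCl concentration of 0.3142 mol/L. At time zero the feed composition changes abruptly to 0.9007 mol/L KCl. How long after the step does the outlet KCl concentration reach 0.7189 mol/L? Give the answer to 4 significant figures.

68.21 s

Species balance: V dC/dt = Q(C_in − C) ⇒ τ = V/Q = 58.2404 s.
C(t) = C_in + (C₀ − C_in) e^(−t/τ). Set C = 0.7189 and solve for t:
e^(−t/τ) = (C − C_in)/(C₀ − C_in) = (0.7189 − 0.9007)/(0.3142 − 0.9007) = 0.309974
t = −τ ln(…) = 58.2404 × 1.17127 = 68.2150 s.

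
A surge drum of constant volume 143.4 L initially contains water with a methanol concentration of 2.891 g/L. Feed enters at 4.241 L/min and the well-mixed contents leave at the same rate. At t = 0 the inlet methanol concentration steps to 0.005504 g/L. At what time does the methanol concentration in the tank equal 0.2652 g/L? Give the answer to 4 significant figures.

81.42 min

Mass balance on the solute (V constant): V dC/dt = Q(C_in − C), so τ = V/Q = 33.8128 min.
C(t) = C_in + (C₀ − C_in) e^(−t/τ). Set C = 0.2652 and solve for t:
e^(−t/τ) = (C − C_in)/(C₀ − C_in) = (0.2652 − 0.005504)/(2.891 − 0.005504) = 0.0900005
t = −τ ln(…) = 33.8128 × 2.40794 = 81.4192 min.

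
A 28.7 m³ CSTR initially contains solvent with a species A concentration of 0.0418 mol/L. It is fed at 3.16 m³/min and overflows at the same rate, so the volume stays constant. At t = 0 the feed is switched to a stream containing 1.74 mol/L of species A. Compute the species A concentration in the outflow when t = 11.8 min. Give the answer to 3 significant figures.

Species balance on the tank: V dC/dt = Q(C_in − C).
Rewrite as dC/dt + C/τ = C_in/τ, τ = V/Q = 9.0823 min.
Solution: C(t) = C_in + (C₀ − C_in) e^(−t/τ).
C(11.8) = 1.74 + (0.0418 − 1.74)·e^(−11.8/9.0823) = 1.74 + (-1.6982)·0.27274 = 1.2768 mol/L.

1.28 mol/L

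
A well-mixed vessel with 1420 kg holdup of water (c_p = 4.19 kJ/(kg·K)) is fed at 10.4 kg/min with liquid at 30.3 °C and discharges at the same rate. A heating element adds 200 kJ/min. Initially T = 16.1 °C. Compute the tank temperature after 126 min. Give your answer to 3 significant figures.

27.4 °C

Heat balance on the well-mixed liquid: M c_p dT/dt = ṁ c_p (T_in − T) + 200.
Rearrange: dT/dt = (T_ss − T)/τ with τ = M/ṁ = 136.54 min and T_ss = T_in + Q̇/(ṁ c_p) = 34.890 °C.
Integrating: T(t) = T_ss + (T₀ − T_ss) e^(−t/τ).
T(126) = 34.890 + (-18.790)·e^(−126/136.54) = 34.890 + (-18.790)·0.39740 = 27.423 °C.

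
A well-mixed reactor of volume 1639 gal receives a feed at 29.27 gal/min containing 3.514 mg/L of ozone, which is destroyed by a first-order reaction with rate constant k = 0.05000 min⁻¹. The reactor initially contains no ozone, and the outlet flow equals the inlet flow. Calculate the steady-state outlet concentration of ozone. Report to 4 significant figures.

0.9248 mg/L

Accumulation = in − out − consumed: V dC/dt = Q C_in − Q C − k V C.
Steady state (dC/dt = 0): C_ss = Q C_in/(Q + kV) = C_in/(1 + kV/Q).
C_ss = 29.27·3.514/(29.27 + 0.05000·1639) = 102.855/111.220 = 0.924787 mg/L.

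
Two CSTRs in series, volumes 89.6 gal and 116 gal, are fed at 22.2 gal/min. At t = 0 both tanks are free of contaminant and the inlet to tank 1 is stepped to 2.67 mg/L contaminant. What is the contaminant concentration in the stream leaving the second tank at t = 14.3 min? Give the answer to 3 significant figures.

2.17 mg/L

Species balance on tank i: dCᵢ/dt = (Cᵢ₋₁ − Cᵢ)/τᵢ with τᵢ = Vᵢ/Q.
τ₁ = 89.6/22.2 = 4.0360 min; τ₂ = 116/22.2 = 5.2252 min.
Tank 1: C₁ = C_in(1 − e^(−t/τ₁)). Tank 2 (τ₁ ≠ τ₂): C₂ = C_in[1 − (τ₁ e^(−t/τ₁) − τ₂ e^(−t/τ₂))/(τ₁ − τ₂)].
At t = 14.3: e^(−t/τ₁) = 0.028924, e^(−t/τ₂) = 0.064782.
C₂ = 2.67·[1 − (4.0360·0.028924 − 5.2252·0.064782)/(-1.1892)] = 2.67·0.81352 = 2.1721 mg/L.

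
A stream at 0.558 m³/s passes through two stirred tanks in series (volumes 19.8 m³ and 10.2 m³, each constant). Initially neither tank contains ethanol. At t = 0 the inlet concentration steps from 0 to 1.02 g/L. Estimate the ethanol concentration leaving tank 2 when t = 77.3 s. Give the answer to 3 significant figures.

Species balance on tank i: dCᵢ/dt = (Cᵢ₋₁ − Cᵢ)/τᵢ with τᵢ = Vᵢ/Q.
τ₁ = 19.8/0.558 = 35.484 s; τ₂ = 10.2/0.558 = 18.280 s.
Tank 1: C₁ = C_in(1 − e^(−t/τ₁)). Tank 2 (τ₁ ≠ τ₂): C₂ = C_in[1 − (τ₁ e^(−t/τ₁) − τ₂ e^(−t/τ₂))/(τ₁ − τ₂)].
At t = 77.3: e^(−t/τ₁) = 0.11322, e^(−t/τ₂) = 0.014570.
C₂ = 1.02·[1 − (35.484·0.11322 − 18.280·0.014570)/(17.204)] = 1.02·0.78197 = 0.79761 g/L.

0.798 g/L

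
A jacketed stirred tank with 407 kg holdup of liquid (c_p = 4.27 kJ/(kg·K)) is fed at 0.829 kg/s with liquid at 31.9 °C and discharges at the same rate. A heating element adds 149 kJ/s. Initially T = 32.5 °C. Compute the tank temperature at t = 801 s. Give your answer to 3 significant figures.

65.9 °C

M c_p dT/dt = ṁ c_p (T_in − T) + Q̇.
τ = M/ṁ = 490.95 s; T_ss = T_in + Q̇/(ṁ c_p) = 31.9 + 149/(0.829·4.27) = 73.992 °C.
Solution: T(t) = T_ss + (T₀ − T_ss) e^(−t/τ).
T(801) = 73.992 + (-41.492)·e^(−801/490.95) = 73.992 + (-41.492)·0.19563 = 65.875 °C.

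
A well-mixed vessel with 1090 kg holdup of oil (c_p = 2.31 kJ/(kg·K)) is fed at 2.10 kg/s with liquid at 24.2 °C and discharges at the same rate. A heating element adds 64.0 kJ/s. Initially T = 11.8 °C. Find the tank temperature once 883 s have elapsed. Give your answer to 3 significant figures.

M c_p dT/dt = ṁ c_p (T_in − T) + Q̇.
τ = M/ṁ = 519.05 s; T_ss = T_in + Q̇/(ṁ c_p) = 24.2 + 64.0/(2.10·2.31) = 37.393 °C.
Solution: T(t) = T_ss + (T₀ − T_ss) e^(−t/τ).
T(883) = 37.393 + (-25.593)·e^(−883/519.05) = 37.393 + (-25.593)·0.18247 = 32.723 °C.

32.7 °C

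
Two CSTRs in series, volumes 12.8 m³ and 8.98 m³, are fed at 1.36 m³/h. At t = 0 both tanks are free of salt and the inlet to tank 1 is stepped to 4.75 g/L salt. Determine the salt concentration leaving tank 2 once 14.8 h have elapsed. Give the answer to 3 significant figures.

2.63 g/L

Time constants: τᵢ = Vᵢ/Q for each well-mixed tank.
τ₁ = 12.8/1.36 = 9.4118 h; τ₂ = 8.98/1.36 = 6.6029 h.
Tank 1: C₁ = C_in(1 − e^(−t/τ₁)). Tank 2 (τ₁ ≠ τ₂): C₂ = C_in[1 − (τ₁ e^(−t/τ₁) − τ₂ e^(−t/τ₂))/(τ₁ − τ₂)].
At t = 14.8: e^(−t/τ₁) = 0.20753, e^(−t/τ₂) = 0.10631.
C₂ = 4.75·[1 − (9.4118·0.20753 − 6.6029·0.10631)/(2.8088)] = 4.75·0.55453 = 2.6340 g/L.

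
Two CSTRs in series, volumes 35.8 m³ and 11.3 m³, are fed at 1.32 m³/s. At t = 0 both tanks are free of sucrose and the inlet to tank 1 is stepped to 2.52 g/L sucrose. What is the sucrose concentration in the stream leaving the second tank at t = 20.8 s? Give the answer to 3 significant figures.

0.912 g/L

Each tank obeys Vᵢ dCᵢ/dt = Q(Cᵢ₋₁ − Cᵢ), so τᵢ = Vᵢ/Q.
τ₁ = 35.8/1.32 = 27.121 s; τ₂ = 11.3/1.32 = 8.5606 s.
Tank 1: C₁ = C_in(1 − e^(−t/τ₁)). Tank 2 (τ₁ ≠ τ₂): C₂ = C_in[1 − (τ₁ e^(−t/τ₁) − τ₂ e^(−t/τ₂))/(τ₁ − τ₂)].
At t = 20.8: e^(−t/τ₁) = 0.46444, e^(−t/τ₂) = 0.088060.
C₂ = 2.52·[1 − (27.121·0.46444 − 8.5606·0.088060)/(18.561)] = 2.52·0.36197 = 0.91216 g/L.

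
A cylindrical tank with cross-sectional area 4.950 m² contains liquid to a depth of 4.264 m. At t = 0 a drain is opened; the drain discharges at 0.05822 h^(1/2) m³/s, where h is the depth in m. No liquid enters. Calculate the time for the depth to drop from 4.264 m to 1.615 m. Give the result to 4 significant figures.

135.0 s

A dh/dt = −Q_out = −0.05822 √h.
This is separable: 2 d(√h)/dt = −0.05822/A, so √h = √h₀ − (0.05822/(2A)) t.
t = 2A(√h₀ − √h)/0.05822 = 2·4.950·(√4.264 − √1.615)/0.05822
  = 9.90000 × (2.06495 − 1.27083) / 0.05822 = 135.036 s.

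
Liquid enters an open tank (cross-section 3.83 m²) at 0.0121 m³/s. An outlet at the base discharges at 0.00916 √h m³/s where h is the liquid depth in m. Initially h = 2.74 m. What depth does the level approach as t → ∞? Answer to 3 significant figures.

1.74 m

Accumulation of liquid (constant cross-section A): A dh/dt = Q_in − 0.00916 √h. At steady state dh/dt = 0:
Q_in = 0.00916 √h_ss ⇒ √h_ss = 0.0121/0.00916 = 1.3210.
h_ss = 1.3210² = 1.7449 m. (Since h₀ = 2.74 m > h_ss, the level will fall toward this value.)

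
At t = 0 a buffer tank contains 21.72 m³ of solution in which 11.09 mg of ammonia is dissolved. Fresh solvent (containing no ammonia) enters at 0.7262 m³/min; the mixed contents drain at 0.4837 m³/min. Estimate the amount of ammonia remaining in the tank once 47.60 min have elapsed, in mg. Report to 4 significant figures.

4.739 mg

Total volume: dV/dt = Q_in − Q_out = 0.242500 m³/min, so V(t) = 21.72 + 0.242500 t and V(47.60) = 33.2630 m³.
Solute balance: dm/dt = 0 − Q_out C = −Q_out m/V(t).
dm/m = −Q_out dt/(V₀ + 0.242500 t); integrating gives ln(m/m₀) = −(Q_out/(Q_in−Q_out)) ln(V/V₀).
m = m₀ (V₀/V)^(Q_out/(Q_in−Q_out)) = 11.09 × (21.72/33.2630)^(1.99464) = 4.73937 mg.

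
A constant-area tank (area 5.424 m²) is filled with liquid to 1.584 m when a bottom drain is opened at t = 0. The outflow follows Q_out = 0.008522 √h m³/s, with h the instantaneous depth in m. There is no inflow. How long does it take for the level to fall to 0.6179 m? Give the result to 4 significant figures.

With no inflow, A dh/dt = −0.008522 √h.
Separate and integrate: 2(√h − √h₀) = −(0.008522/A) t.
t = 2A(√h₀ − √h)/0.008522 = 2·5.424·(√1.584 − √0.6179)/0.008522
  = 10.8480 × (1.25857 − 0.786066) / 0.008522 = 601.470 s.

601.5 s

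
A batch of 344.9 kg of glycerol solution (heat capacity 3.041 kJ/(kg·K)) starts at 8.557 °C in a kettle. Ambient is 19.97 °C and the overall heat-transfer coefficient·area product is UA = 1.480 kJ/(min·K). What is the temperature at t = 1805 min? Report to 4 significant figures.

19.08 °C

Heat balance on the well-mixed liquid: M c_p dT/dt = −UA(T − T_amb).
dT/dt = (T_ss − T)/τ with T_ss = T_amb = 19.9700 °C, τ = M c_p/UA = 344.9·3.041/1.480 = 708.676 min.
Integrating: T(t) = T_ss + (T₀ − T_ss) e^(−t/τ).
T(1805) = 19.9700 + (-11.4130)·0.0783161 = 19.0762 °C.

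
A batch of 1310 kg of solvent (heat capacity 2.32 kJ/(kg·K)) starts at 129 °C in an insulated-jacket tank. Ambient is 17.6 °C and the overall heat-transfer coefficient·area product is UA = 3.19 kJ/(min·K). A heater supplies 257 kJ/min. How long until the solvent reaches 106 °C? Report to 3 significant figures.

First-law balance (no shaft work): M c_p dT/dt = −UA(T − T_amb) + Q̇.
τ = M c_p/UA = 952.73 min; T_ss = T_amb + Q̇/UA = 17.6 + 257/3.19 = 98.164 °C.
T(t) = T_ss + (T₀ − T_ss)e^(−t/τ); set T = 106:
t = −τ ln[(T − T_ss)/(T₀ − T_ss)] = −952.73 · ln(0.25411) = 1305.2 min.

1310 min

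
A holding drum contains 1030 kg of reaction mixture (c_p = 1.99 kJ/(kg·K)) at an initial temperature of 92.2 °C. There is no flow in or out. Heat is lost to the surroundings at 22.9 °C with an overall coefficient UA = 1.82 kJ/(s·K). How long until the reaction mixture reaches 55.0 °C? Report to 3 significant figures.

Energy balance: M c_p dT/dt = −UA(T − T_amb).
τ = M c_p/UA = 1126.2 s; T_ss = T_amb = 22.900 °C.
T(t) = T_ss + (T₀ − T_ss)e^(−t/τ); set T = 55.0:
t = −τ ln[(T − T_ss)/(T₀ − T_ss)] = −1126.2 · ln(0.46320) = 866.72 s.

867 s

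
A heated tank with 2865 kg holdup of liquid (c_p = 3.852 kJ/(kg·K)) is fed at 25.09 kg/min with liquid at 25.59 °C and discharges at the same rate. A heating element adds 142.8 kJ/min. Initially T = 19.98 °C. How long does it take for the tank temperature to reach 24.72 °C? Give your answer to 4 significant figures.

M c_p dT/dt = ṁ c_p (T_in − T) + Q̇.
τ = M/ṁ = 114.189 min; T_ss = T_in + Q̇/(ṁ c_p) = 27.0675 °C.
T(t) = T_ss + (T₀ − T_ss) e^(−t/τ). Set T = 24.72:
e^(−t/τ) = (24.72 − 27.0675)/(19.98 − 27.0675) = 0.331221
t = −114.189 · ln(0.331221) = 126.175 min.

126.2 min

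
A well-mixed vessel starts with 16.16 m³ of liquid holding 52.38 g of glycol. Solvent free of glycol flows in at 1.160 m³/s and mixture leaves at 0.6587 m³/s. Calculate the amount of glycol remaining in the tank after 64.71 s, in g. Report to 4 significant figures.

12.33 g

Total volume: dV/dt = Q_in − Q_out = 0.501300 m³/s, so V(t) = 16.16 + 0.501300 t and V(64.71) = 48.5991 m³.
No glycol enters, so dm/dt = −Q_out · (m/V).
Separate: dm/m = −Q_out dt/V(t) ⇒ ln(m/m₀) = −(Q_out/(Q_in−Q_out)) ln(V/V₀).
m = m₀ (V₀/V)^(Q_out/(Q_in−Q_out)) = 52.38 × (16.16/48.5991)^(1.31398) = 12.3264 g.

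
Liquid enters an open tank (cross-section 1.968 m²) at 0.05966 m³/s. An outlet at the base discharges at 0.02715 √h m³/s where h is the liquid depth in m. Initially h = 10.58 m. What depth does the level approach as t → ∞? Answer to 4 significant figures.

4.829 m

A dh/dt = Q_in − 0.02715 √h. Steady state requires inflow = outflow:
Q_in = 0.02715 √h_ss ⇒ √h_ss = 0.05966/0.02715 = 2.19742.
h_ss = 2.19742² = 4.82866 m. (Since h₀ = 10.58 m > h_ss, the level will fall toward this value.)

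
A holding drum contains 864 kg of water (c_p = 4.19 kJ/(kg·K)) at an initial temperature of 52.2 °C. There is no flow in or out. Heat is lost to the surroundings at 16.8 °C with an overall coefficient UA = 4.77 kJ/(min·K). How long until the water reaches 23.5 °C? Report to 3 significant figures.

1260 min

M c_p dT/dt = −UA(T − T_amb).
τ = M c_p/UA = 758.94 min; T_ss = T_amb = 16.800 °C.
T(t) = T_ss + (T₀ − T_ss)e^(−t/τ); set T = 23.5:
t = −τ ln[(T − T_ss)/(T₀ − T_ss)] = −758.94 · ln(0.18927) = 1263.3 min.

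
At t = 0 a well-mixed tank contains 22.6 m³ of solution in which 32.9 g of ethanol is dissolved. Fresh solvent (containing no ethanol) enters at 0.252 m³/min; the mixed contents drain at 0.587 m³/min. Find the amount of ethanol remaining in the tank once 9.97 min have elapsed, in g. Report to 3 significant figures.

Let m(t) be the amount of ethanol. Volume: V(t) = V₀ + (Q_in − Q_out) t = 22.6 − 0.33500 t; V(9.97) = 19.260 m³.
No ethanol enters, so dm/dt = −Q_out · (m/V).
Separate: dm/m = −Q_out dt/V(t) ⇒ ln(m/m₀) = −(Q_out/(Q_in−Q_out)) ln(V/V₀).
m = m₀ (V₀/V)^(Q_out/(Q_in−Q_out)) = 32.9 × (22.6/19.260)^(-1.7522) = 24.860 g.

24.9 g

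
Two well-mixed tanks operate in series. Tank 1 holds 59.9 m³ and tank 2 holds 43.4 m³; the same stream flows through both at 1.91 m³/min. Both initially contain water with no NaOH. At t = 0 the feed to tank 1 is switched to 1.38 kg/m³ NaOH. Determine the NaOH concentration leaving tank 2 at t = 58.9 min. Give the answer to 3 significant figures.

0.886 kg/m³

Each tank obeys Vᵢ dCᵢ/dt = Q(Cᵢ₋₁ − Cᵢ), so τᵢ = Vᵢ/Q.
τ₁ = 59.9/1.91 = 31.361 min; τ₂ = 43.4/1.91 = 22.723 min.
Solving the cascade with C₁(0)=C₂(0)=0 gives C₂(t) = C_in[1 − (τ₁ e^(−t/τ₁) − τ₂ e^(−t/τ₂))/(τ₁ − τ₂)].
At t = 58.9: e^(−t/τ₁) = 0.15288, e^(−t/τ₂) = 0.074859.
C₂ = 1.38·[1 − (31.361·0.15288 − 22.723·0.074859)/(8.6387)] = 1.38·0.64191 = 0.88583 kg/m³.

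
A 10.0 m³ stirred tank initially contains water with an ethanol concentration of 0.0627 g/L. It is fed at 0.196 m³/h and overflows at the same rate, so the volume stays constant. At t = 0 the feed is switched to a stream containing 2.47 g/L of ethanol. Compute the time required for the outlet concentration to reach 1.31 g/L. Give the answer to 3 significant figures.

37.2 h

Species balance on the tank: V dC/dt = Q(C_in − C), so τ = V/Q = 51.020 h.
C(t) = C_in + (C₀ − C_in) e^(−t/τ). Set C = 1.31 and solve for t:
e^(−t/τ) = (C − C_in)/(C₀ − C_in) = (1.31 − 2.47)/(0.0627 − 2.47) = 0.48187
t = −τ ln(…) = 51.020 × 0.73009 = 37.249 h.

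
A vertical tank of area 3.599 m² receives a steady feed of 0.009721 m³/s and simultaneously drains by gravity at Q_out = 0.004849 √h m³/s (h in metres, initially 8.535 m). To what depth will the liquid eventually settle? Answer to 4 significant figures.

4.019 m

A dh/dt = Q_in − 0.004849 √h. Steady state requires inflow = outflow:
Q_in = 0.004849 √h_ss ⇒ √h_ss = 0.009721/0.004849 = 2.00474.
h_ss = 2.00474² = 4.01900 m. (Since h₀ = 8.535 m > h_ss, the level will fall toward this value.)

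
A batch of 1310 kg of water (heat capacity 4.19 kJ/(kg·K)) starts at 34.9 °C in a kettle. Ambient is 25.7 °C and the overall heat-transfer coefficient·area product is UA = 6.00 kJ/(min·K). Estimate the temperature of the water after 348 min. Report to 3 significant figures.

Lumped-capacitance energy balance: M c_p dT/dt = UA(T_amb − T).
dT/dt = (T_ss − T)/τ with T_ss = T_amb = 25.700 °C, τ = M c_p/UA = 1310·4.19/6.00 = 914.82 min.
T approaches T_ss exponentially: T(t) = T_ss + (T₀ − T_ss) e^(−t/τ).
T(348) = 25.700 + (9.2000)·0.68359 = 31.989 °C.

32.0 °C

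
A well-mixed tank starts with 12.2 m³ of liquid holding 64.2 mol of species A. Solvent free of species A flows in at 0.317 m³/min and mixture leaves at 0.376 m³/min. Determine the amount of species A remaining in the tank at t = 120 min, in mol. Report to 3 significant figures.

0.254 mol

Let m(t) be the amount of species A. Volume: V(t) = V₀ + (Q_in − Q_out) t = 12.2 − 0.059000 t; V(120) = 5.1200 m³.
No species A enters, so dm/dt = −Q_out · (m/V).
Separate: dm/m = −Q_out dt/V(t) ⇒ ln(m/m₀) = −(Q_out/(Q_in−Q_out)) ln(V/V₀).
m = m₀ (V₀/V)^(Q_out/(Q_in−Q_out)) = 64.2 × (12.2/5.1200)^(-6.3729) = 0.25374 mol.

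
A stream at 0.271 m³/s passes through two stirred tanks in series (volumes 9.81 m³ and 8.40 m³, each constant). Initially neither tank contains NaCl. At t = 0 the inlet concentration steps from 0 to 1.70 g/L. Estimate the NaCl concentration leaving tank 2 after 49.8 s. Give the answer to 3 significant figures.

0.743 g/L

Species balance on tank i: dCᵢ/dt = (Cᵢ₋₁ − Cᵢ)/τᵢ with τᵢ = Vᵢ/Q.
τ₁ = 9.81/0.271 = 36.199 s; τ₂ = 8.40/0.271 = 30.996 s.
Tank 1: C₁ = C_in(1 − e^(−t/τ₁)). Tank 2 (τ₁ ≠ τ₂): C₂ = C_in[1 − (τ₁ e^(−t/τ₁) − τ₂ e^(−t/τ₂))/(τ₁ − τ₂)].
At t = 49.8: e^(−t/τ₁) = 0.25266, e^(−t/τ₂) = 0.20056.
C₂ = 1.70·[1 − (36.199·0.25266 − 30.996·0.20056)/(5.2030)] = 1.70·0.43697 = 0.74285 g/L.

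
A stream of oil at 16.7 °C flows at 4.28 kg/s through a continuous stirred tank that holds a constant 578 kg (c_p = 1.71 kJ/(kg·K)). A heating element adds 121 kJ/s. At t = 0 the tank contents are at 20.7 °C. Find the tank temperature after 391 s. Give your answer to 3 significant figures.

M c_p dT/dt = ṁ c_p (T_in − T) + Q̇.
τ = M/ṁ = 135.05 s; T_ss = T_in + Q̇/(ṁ c_p) = 16.7 + 121/(4.28·1.71) = 33.233 °C.
Integrating: T(t) = T_ss + (T₀ − T_ss) e^(−t/τ).
T(391) = 33.233 + (-12.533)·e^(−391/135.05) = 33.233 + (-12.533)·0.055283 = 32.540 °C.

32.5 °C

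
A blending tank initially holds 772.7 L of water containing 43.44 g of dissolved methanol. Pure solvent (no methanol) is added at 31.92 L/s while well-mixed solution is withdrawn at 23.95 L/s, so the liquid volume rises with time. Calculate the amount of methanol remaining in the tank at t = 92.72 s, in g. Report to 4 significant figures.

5.782 g

Let m(t) be the amount of methanol. Volume: V(t) = V₀ + (Q_in − Q_out) t = 772.7 + 7.97000 t; V(92.72) = 1511.68 L.
Solute balance: dm/dt = 0 − Q_out C = −Q_out m/V(t).
Separate: dm/m = −Q_out dt/V(t) ⇒ ln(m/m₀) = −(Q_out/(Q_in−Q_out)) ln(V/V₀).
m = m₀ (V₀/V)^(Q_out/(Q_in−Q_out)) = 43.44 × (772.7/1511.68)^(3.00502) = 5.78205 g.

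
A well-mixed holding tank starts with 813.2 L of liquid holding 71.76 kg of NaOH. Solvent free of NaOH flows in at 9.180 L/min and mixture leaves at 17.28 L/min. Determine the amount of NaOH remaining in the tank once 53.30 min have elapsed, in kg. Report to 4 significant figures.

Let m(t) be the amount of NaOH. Volume: V(t) = V₀ + (Q_in − Q_out) t = 813.2 − 8.10000 t; V(53.30) = 381.470 L.
No NaOH enters, so dm/dt = −Q_out · (m/V).
dm/m = −Q_out dt/(V₀ − 8.10000 t); integrating gives ln(m/m₀) = −(Q_out/(Q_in−Q_out)) ln(V/V₀).
m = m₀ (V₀/V)^(Q_out/(Q_in−Q_out)) = 71.76 × (813.2/381.470)^(-2.13333) = 14.2750 kg.

14.28 kg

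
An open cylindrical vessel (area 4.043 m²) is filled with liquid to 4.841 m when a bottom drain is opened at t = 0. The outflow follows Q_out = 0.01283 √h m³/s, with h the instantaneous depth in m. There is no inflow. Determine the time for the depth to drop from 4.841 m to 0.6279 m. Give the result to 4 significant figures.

887.3 s

With no inflow, A dh/dt = −0.01283 √h.
∫ h^(−1/2) dh = −(0.01283/A) ∫ dt, giving 2√h = 2√h₀ − (0.01283/A) t.
t = 2A(√h₀ − √h)/0.01283 = 2·4.043·(√4.841 − √0.6279)/0.01283
  = 8.08600 × (2.20023 − 0.792401) / 0.01283 = 887.270 s.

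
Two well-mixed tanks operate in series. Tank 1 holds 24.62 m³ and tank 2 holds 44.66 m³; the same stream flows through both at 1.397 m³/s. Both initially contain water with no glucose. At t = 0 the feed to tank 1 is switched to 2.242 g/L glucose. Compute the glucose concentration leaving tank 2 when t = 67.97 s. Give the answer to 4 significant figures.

Time constants: τᵢ = Vᵢ/Q for each well-mixed tank.
τ₁ = 24.62/1.397 = 17.6235 s; τ₂ = 44.66/1.397 = 31.9685 s.
Solving the cascade with C₁(0)=C₂(0)=0 gives C₂(t) = C_in[1 − (τ₁ e^(−t/τ₁) − τ₂ e^(−t/τ₂))/(τ₁ − τ₂)].
At t = 67.97: e^(−t/τ₁) = 0.0211358, e^(−t/τ₂) = 0.119295.
C₂ = 2.242·[1 − (17.6235·0.0211358 − 31.9685·0.119295)/(-14.3450)] = 2.242·0.760112 = 1.70417 g/L.

1.704 g/L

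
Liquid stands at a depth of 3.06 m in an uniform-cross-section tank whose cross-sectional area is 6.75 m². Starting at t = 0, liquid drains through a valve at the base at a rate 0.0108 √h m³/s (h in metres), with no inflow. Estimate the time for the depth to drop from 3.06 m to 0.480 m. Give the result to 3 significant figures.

1320 s

Unsteady balance on liquid volume: A dh/dt = −0.0108 √h.
Separate and integrate: 2(√h − √h₀) = −(0.0108/A) t.
t = 2A(√h₀ − √h)/0.0108 = 2·6.75·(√3.06 − √0.480)/0.0108
  = 13.500 × (1.7493 − 0.69282) / 0.0108 = 1320.6 s.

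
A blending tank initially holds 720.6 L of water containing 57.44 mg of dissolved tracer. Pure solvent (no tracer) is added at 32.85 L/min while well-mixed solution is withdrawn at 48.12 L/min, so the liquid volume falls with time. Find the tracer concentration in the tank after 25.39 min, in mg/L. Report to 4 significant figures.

Total volume: dV/dt = Q_in − Q_out = -15.2700 L/min, so V(t) = 720.6 − 15.2700 t and V(25.39) = 332.895 L.
Species balance (pure solvent in): dm/dt = −Q_out · m/V(t).
Separate: dm/m = −Q_out dt/V(t) ⇒ ln(m/m₀) = −(Q_out/(Q_in−Q_out)) ln(V/V₀).
m = m₀ (V₀/V)^(Q_out/(Q_in−Q_out)) = 57.44 × (720.6/332.895)^(-3.15128) = 5.03867 mg.
C = m/V = 5.03867/332.895 = 0.0151359 mg/L.

0.01514 mg/L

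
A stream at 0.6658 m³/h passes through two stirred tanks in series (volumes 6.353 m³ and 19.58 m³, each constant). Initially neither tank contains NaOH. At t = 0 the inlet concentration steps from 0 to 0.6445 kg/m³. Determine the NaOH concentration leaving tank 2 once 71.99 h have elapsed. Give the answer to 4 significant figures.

Species balance on tank i: dCᵢ/dt = (Cᵢ₋₁ − Cᵢ)/τᵢ with τᵢ = Vᵢ/Q.
τ₁ = 6.353/0.6658 = 9.54190 h; τ₂ = 19.58/0.6658 = 29.4082 h.
Tank 1: C₁ = C_in(1 − e^(−t/τ₁)). Tank 2 (τ₁ ≠ τ₂): C₂ = C_in[1 − (τ₁ e^(−t/τ₁) − τ₂ e^(−t/τ₂))/(τ₁ − τ₂)].
At t = 71.99: e^(−t/τ₁) = 0.000528951, e^(−t/τ₂) = 0.0864703.
C₂ = 0.6445·[1 − (9.54190·0.000528951 − 29.4082·0.0864703)/(-19.8663)] = 0.6445·0.872252 = 0.562166 kg/m³.

0.5622 kg/m³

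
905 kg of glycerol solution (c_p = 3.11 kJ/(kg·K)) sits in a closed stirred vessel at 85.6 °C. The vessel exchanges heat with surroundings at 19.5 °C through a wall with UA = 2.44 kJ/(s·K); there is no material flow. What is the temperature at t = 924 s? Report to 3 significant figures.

49.2 °C

M c_p dT/dt = −UA(T − T_amb).
dT/dt = (T_ss − T)/τ with T_ss = T_amb = 19.500 °C, τ = M c_p/UA = 905·3.11/2.44 = 1153.5 s.
This is linear first-order; T(t) = T_ss + (T₀ − T_ss) e^(−t/τ).
T(924) = 19.500 + (66.100)·0.44886 = 49.170 °C.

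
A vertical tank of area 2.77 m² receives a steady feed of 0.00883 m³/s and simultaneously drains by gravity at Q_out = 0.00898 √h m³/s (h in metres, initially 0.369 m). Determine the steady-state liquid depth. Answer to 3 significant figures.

Level balance: A dh/dt = 0.00883 − 0.00898 √h. Setting dh/dt = 0:
Q_in = 0.00898 √h_ss ⇒ √h_ss = 0.00883/0.00898 = 0.98330.
h_ss = 0.98330² = 0.96687 m. (Since h₀ = 0.369 m < h_ss, the level will rise toward this value.)

0.967 m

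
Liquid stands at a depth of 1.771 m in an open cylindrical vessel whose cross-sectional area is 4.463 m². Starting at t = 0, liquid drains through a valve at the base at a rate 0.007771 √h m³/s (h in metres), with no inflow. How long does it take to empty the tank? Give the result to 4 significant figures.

1529 s

A dh/dt = −Q_out = −0.007771 √h.
This is separable: 2 d(√h)/dt = −0.007771/A, so √h = √h₀ − (0.007771/(2A)) t.
Set h = 0: 2√h₀ = (0.007771/A) t_empty ⇒ t_empty = 2A√h₀/0.007771.
t_empty = 2·4.463·√1.771/0.007771 = 8.92600·1.33079/0.007771 = 1528.58 s.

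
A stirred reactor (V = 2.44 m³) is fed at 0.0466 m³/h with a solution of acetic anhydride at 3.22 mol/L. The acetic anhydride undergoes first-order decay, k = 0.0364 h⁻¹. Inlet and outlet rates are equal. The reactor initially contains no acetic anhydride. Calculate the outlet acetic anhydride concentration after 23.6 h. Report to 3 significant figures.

0.809 mol/L

Accumulation = in − out − consumed: V dC/dt = Q C_in − Q C − k V C.
dC/dt = (Q/V) C_in − (Q/V + k) C; effective rate a = Q/V + k = 0.019098 + 0.0364 = 0.055498 h⁻¹.
C_ss = Q C_in/(Q + kV) = 1.1081 mol/L; C(t) = C_ss + (C₀ − C_ss) e^(−a t).
C(23.6) = 1.1081 + (-1.1081)·e^(−0.055498·23.6) = 1.1081 + (-1.1081)·0.26988 = 0.80903 mol/L.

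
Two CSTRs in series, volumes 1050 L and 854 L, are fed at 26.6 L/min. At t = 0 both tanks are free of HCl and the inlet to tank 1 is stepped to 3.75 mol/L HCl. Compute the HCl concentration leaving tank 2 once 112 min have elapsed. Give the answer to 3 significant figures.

Species balance on tank i: dCᵢ/dt = (Cᵢ₋₁ − Cᵢ)/τᵢ with τᵢ = Vᵢ/Q.
τ₁ = 1050/26.6 = 39.474 min; τ₂ = 854/26.6 = 32.105 min.
Tank 1: C₁ = C_in(1 − e^(−t/τ₁)). Tank 2 (τ₁ ≠ τ₂): C₂ = C_in[1 − (τ₁ e^(−t/τ₁) − τ₂ e^(−t/τ₂))/(τ₁ − τ₂)].
At t = 112: e^(−t/τ₁) = 0.058582, e^(−t/τ₂) = 0.030546.
C₂ = 3.75·[1 − (39.474·0.058582 − 32.105·0.030546)/(7.3684)] = 3.75·0.81926 = 3.0722 mol/L.

3.07 mol/L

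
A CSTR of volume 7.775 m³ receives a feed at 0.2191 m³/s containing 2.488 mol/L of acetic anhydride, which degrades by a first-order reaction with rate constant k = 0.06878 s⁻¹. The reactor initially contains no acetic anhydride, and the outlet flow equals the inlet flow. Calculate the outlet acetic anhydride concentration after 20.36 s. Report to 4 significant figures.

0.6227 mol/L

Accumulation = in − out − consumed: V dC/dt = Q C_in − Q C − k V C.
This is linear with rate a = Q/V + k = 0.0969601 s⁻¹.
C_ss = Q C_in/(Q + kV) = 0.723102 mol/L; C(t) = C_ss + (C₀ − C_ss) e^(−a t).
C(20.36) = 0.723102 + (-0.723102)·e^(−0.0969601·20.36) = 0.723102 + (-0.723102)·0.138885 = 0.622674 mol/L.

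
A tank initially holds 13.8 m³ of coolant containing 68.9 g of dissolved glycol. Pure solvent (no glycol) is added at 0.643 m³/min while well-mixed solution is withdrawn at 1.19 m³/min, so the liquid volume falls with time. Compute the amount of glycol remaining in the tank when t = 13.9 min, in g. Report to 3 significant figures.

12.1 g

Let m(t) be the amount of glycol. Volume: V(t) = V₀ + (Q_in − Q_out) t = 13.8 − 0.54700 t; V(13.9) = 6.1967 m³.
Solute balance: dm/dt = 0 − Q_out C = −Q_out m/V(t).
Separate: dm/m = −Q_out dt/V(t) ⇒ ln(m/m₀) = −(Q_out/(Q_in−Q_out)) ln(V/V₀).
m = m₀ (V₀/V)^(Q_out/(Q_in−Q_out)) = 68.9 × (13.8/6.1967)^(-2.1755) = 12.071 g.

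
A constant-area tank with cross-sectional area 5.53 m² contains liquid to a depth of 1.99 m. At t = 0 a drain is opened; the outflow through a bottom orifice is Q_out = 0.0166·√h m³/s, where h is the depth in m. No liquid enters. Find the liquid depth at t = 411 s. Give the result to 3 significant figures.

A dh/dt = −Q_out = −0.0166 √h.
Separate and integrate: 2(√h − √h₀) = −(0.0166/A) t.
√h = √1.99 − 0.0166·411/(2·5.53) = 1.4107 − 0.61687 = 0.79380.
h = 0.79380² = 0.63012 m.

0.630 m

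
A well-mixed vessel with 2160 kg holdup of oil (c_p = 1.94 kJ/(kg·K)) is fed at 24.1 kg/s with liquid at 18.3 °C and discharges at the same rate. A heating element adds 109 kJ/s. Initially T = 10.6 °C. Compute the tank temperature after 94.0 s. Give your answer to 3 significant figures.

M c_p dT/dt = ṁ c_p (T_in − T) + Q̇.
τ = M/ṁ = 89.627 s; T_ss = T_in + Q̇/(ṁ c_p) = 18.3 + 109/(24.1·1.94) = 20.631 °C.
T approaches T_ss exponentially: T(t) = T_ss + (T₀ − T_ss) e^(−t/τ).
T(94.0) = 20.631 + (-10.031)·e^(−94.0/89.627) = 20.631 + (-10.031)·0.35036 = 17.117 °C.

17.1 °C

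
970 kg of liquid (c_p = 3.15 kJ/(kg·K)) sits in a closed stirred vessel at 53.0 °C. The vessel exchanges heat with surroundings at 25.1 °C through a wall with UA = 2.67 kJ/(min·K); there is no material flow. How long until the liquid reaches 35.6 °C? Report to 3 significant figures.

Lumped-capacitance energy balance: M c_p dT/dt = UA(T_amb − T).
τ = M c_p/UA = 1144.4 min; T_ss = T_amb = 25.100 °C.
T(t) = T_ss + (T₀ − T_ss)e^(−t/τ); set T = 35.6:
t = −τ ln[(T − T_ss)/(T₀ − T_ss)] = −1144.4 · ln(0.37634) = 1118.3 min.

1120 min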